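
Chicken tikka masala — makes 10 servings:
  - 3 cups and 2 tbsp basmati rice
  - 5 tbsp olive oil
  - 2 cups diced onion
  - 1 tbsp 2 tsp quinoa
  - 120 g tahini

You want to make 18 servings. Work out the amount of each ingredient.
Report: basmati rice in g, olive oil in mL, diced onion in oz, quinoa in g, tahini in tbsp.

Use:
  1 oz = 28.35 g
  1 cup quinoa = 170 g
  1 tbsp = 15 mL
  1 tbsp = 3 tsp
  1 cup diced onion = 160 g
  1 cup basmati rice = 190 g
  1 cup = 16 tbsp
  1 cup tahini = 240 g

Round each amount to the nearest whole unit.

basmati rice: 1069 g; olive oil: 135 mL; diced onion: 20 oz; quinoa: 32 g; tahini: 14 tbsp

Scaling factor: 18/10 = 9/5 = 1.8.
basmati rice: (3 cup + 2 tbsp = 3.125 cup) × 9/5 × 190 g/cup ≈ 1069 g
olive oil: 5 tbsp × 9/5 × 15 mL/tbsp = 135 mL
diced onion: 2 cup × 9/5 × 160 g/cup ÷ 28.35 g/oz ≈ 20 oz
quinoa: (1 tbsp + 2 tsp = 5/3 tbsp) × 9/5 ÷ 16 tbsp/cup × 170 g/cup ≈ 32 g
tahini: 120 g × 9/5 ÷ 240 g/cup × 16 tbsp/cup ≈ 14 tbsp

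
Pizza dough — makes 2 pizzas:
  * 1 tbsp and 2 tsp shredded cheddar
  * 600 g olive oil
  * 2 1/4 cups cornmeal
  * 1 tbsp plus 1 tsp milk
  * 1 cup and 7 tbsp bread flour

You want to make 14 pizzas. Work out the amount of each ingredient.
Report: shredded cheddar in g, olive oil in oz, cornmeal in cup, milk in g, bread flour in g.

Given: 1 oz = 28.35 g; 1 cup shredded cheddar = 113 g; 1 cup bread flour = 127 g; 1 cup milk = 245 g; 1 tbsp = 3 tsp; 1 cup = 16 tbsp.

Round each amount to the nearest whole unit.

shredded cheddar: 82 g; olive oil: 148 oz; cornmeal: 16 cup; milk: 143 g; bread flour: 1278 g

Scaling factor: 14/2 = 7.
shredded cheddar: (1 tbsp + 2 tsp = 5/3 tbsp) × 7 ÷ 16 tbsp/cup × 113 g/cup ≈ 82 g
olive oil: 600 g × 7 ÷ 28.35 g/oz ≈ 148 oz
cornmeal: 2.25 cup × 7 ≈ 16 cup
milk: (1 tbsp + 1 tsp = 4/3 tbsp) × 7 ÷ 16 tbsp/cup × 245 g/cup ≈ 143 g
bread flour: (1 cup + 7 tbsp = 1.4375 cup) × 7 × 127 g/cup ≈ 1278 g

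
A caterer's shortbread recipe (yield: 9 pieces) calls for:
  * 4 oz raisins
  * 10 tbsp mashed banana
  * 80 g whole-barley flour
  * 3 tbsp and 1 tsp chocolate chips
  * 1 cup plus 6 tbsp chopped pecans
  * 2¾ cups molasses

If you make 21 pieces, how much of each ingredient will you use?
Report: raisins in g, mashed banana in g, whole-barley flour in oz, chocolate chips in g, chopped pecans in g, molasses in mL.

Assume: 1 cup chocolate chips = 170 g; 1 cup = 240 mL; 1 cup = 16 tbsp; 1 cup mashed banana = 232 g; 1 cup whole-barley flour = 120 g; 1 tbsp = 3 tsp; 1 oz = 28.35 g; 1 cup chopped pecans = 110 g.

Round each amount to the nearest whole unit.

Scaling factor: 21/9 = 7/3.
raisins: 4 oz × 7/3 × 28.35 g/oz ≈ 265 g
mashed banana: 10 tbsp × 7/3 ÷ 16 tbsp/cup × 232 g/cup ≈ 338 g
whole-barley flour: 80 g × 7/3 ÷ 28.35 g/oz ≈ 7 oz
chocolate chips: (3 tbsp + 1 tsp = 10/3 tbsp) × 7/3 ÷ 16 tbsp/cup × 170 g/cup ≈ 83 g
chopped pecans: (1 cup + 6 tbsp = 1.375 cup) × 7/3 × 110 g/cup ≈ 353 g
molasses: 2.75 cup × 7/3 × 240 mL/cup = 1540 mL

raisins: 265 g; mashed banana: 338 g; whole-barley flour: 7 oz; chocolate chips: 83 g; chopped pecans: 353 g; molasses: 1540 mL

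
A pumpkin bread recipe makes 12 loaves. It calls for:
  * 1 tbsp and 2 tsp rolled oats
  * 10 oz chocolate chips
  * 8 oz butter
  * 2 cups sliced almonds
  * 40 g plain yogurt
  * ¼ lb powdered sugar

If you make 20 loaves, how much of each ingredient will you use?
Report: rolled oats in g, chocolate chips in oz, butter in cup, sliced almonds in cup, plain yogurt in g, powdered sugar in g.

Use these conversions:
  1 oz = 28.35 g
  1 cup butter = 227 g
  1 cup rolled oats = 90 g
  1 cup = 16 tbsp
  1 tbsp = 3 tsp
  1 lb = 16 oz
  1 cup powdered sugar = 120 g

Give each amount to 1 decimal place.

Scaling factor: 20/12 = 5/3.
rolled oats: (1 tbsp + 2 tsp = 5/3 tbsp) × 5/3 ÷ 16 tbsp/cup × 90 g/cup ≈ 15.6 g
chocolate chips: 10 oz × 5/3 ≈ 16.7 oz
butter: 8 oz × 5/3 × 28.35 g/oz ÷ 227 g/cup ≈ 1.7 cup
sliced almonds: 2 cup × 5/3 ≈ 3.3 cup
plain yogurt: 40 g × 5/3 ≈ 66.7 g
powdered sugar: 0.25 lb × 5/3 × 16 oz/lb × 28.35 g/oz = 189.0 g

rolled oats: 15.6 g; chocolate chips: 16.7 oz; butter: 1.7 cup; sliced almonds: 3.3 cup; plain yogurt: 66.7 g; powdered sugar: 189.0 g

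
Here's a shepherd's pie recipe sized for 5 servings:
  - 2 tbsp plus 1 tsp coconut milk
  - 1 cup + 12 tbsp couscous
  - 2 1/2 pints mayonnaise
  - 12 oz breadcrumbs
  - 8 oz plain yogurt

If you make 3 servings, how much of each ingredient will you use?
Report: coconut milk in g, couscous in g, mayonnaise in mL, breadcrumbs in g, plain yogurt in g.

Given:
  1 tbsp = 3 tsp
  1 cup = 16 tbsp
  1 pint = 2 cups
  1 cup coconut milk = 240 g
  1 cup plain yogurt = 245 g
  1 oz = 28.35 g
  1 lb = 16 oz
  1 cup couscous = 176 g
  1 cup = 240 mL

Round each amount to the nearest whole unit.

coconut milk: 21 g; couscous: 185 g; mayonnaise: 720 mL; breadcrumbs: 204 g; plain yogurt: 136 g

Scaling factor: 3/5 = 0.6.
coconut milk: (2 tbsp + 1 tsp = 7/3 tbsp) × 3/5 ÷ 16 tbsp/cup × 240 g/cup = 21 g
couscous: (1 cup + 12 tbsp = 1.75 cup) × 3/5 × 176 g/cup ≈ 185 g
mayonnaise: 2.5 pint × 3/5 × 2 cup/pint × 240 mL/cup = 720 mL
breadcrumbs: 12 oz × 3/5 × 28.35 g/oz ≈ 204 g
plain yogurt: 8 oz × 3/5 × 28.35 g/oz ≈ 136 g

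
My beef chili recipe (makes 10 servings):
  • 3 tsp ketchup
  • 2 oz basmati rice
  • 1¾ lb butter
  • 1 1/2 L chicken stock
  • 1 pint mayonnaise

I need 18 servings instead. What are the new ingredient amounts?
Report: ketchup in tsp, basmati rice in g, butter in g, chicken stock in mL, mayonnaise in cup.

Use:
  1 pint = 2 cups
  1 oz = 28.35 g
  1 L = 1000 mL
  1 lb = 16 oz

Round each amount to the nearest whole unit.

Scaling factor: 18/10 = 9/5 = 1.8.
ketchup: 3 tsp × 9/5 ≈ 5 tsp
basmati rice: 2 oz × 9/5 × 28.35 g/oz ≈ 102 g
butter: 1.75 lb × 9/5 × 16 oz/lb × 28.35 g/oz ≈ 1429 g
chicken stock: 1.5 L × 9/5 × 1000 mL/L = 2700 mL
mayonnaise: 1 pint × 9/5 × 2 cup/pint ≈ 4 cup

ketchup: 5 tsp; basmati rice: 102 g; butter: 1429 g; chicken stock: 2700 mL; mayonnaise: 4 cup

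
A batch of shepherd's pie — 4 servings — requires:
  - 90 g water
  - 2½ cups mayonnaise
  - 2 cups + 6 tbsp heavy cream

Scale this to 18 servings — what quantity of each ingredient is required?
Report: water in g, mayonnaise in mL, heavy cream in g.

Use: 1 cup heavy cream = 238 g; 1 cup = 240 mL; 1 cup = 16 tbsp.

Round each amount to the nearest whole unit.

water: 405 g; mayonnaise: 2700 mL; heavy cream: 2544 g

Scaling factor: 18/4 = 9/2 = 4.5.
water: 90 g × 9/2 = 405 g
mayonnaise: 2.5 cup × 9/2 × 240 mL/cup = 2700 mL
heavy cream: (2 cup + 6 tbsp = 2.375 cup) × 9/2 × 238 g/cup ≈ 2544 g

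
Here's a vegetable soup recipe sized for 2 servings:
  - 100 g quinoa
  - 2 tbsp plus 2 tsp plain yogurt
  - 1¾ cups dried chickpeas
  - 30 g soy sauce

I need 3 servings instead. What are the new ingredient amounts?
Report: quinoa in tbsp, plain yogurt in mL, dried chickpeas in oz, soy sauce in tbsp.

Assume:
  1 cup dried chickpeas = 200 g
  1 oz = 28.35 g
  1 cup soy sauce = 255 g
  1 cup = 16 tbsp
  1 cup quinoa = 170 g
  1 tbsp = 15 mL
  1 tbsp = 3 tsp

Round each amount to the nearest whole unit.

Scaling factor: 3/2 = 1.5.
quinoa: 100 g × 3/2 ÷ 170 g/cup × 16 tbsp/cup ≈ 14 tbsp
plain yogurt: (2 tbsp + 2 tsp = 8/3 tbsp) × 3/2 × 15 mL/tbsp = 60 mL
dried chickpeas: 1.75 cup × 3/2 × 200 g/cup ÷ 28.35 g/oz ≈ 19 oz
soy sauce: 30 g × 3/2 ÷ 255 g/cup × 16 tbsp/cup ≈ 3 tbsp

quinoa: 14 tbsp; plain yogurt: 60 mL; dried chickpeas: 19 oz; soy sauce: 3 tbsp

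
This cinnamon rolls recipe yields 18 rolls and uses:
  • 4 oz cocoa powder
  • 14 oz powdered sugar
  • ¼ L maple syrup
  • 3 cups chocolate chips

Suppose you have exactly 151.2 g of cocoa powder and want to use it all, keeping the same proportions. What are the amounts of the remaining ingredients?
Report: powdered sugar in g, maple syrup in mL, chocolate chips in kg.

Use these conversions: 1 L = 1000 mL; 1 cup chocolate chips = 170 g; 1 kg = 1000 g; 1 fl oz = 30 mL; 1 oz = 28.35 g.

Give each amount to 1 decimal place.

powdered sugar: 529.2 g; maple syrup: 333.3 mL; chocolate chips: 0.7 kg

The original recipe has 113.4 g of cocoa powder, so the scaling factor is 151.2 ÷ 113.4 = 4/3.
powdered sugar: 14 oz × 4/3 × 28.35 g/oz = 529.2 g
maple syrup: 0.25 L × 4/3 × 1000 mL/L ≈ 333.3 mL
chocolate chips: 3 cup × 4/3 × 170 g/cup ÷ 1000 g/kg ≈ 0.7 kg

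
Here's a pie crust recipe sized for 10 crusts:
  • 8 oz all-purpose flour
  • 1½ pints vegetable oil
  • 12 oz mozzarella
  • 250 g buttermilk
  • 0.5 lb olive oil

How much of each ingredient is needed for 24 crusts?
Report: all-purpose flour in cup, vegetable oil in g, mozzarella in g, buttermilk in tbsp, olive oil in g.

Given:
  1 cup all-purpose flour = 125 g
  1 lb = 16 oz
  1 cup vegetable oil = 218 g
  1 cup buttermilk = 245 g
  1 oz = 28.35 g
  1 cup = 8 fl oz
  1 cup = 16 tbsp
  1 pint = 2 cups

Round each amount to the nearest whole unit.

Scaling factor: 24/10 = 12/5 = 2.4.
all-purpose flour: 8 oz × 12/5 × 28.35 g/oz ÷ 125 g/cup ≈ 4 cup
vegetable oil: 1.5 pint × 12/5 × 2 cup/pint × 218 g/cup ≈ 1570 g
mozzarella: 12 oz × 12/5 × 28.35 g/oz ≈ 816 g
buttermilk: 250 g × 12/5 ÷ 245 g/cup × 16 tbsp/cup ≈ 39 tbsp
olive oil: 0.5 lb × 12/5 × 16 oz/lb × 28.35 g/oz ≈ 544 g

all-purpose flour: 4 cup; vegetable oil: 1570 g; mozzarella: 816 g; buttermilk: 39 tbsp; olive oil: 544 g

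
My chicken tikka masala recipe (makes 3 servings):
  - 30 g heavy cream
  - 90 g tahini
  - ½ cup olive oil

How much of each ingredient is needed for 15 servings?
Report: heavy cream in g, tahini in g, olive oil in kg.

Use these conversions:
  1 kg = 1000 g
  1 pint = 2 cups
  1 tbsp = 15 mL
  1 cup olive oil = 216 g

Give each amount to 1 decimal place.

heavy cream: 150.0 g; tahini: 450.0 g; olive oil: 0.5 kg

Scaling factor: 15/3 = 5.
heavy cream: 30 g × 5 = 150.0 g
tahini: 90 g × 5 = 450.0 g
olive oil: 0.5 cup × 5 × 216 g/cup ÷ 1000 g/kg ≈ 0.5 kg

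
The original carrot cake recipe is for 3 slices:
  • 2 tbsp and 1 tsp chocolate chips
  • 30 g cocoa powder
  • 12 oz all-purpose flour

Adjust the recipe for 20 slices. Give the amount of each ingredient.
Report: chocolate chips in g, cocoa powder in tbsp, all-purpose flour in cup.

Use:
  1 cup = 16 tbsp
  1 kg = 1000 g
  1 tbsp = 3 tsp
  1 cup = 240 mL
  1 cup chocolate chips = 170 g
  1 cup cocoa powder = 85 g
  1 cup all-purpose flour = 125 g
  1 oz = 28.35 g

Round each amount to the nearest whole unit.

Scaling factor: 20/3.
chocolate chips: (2 tbsp + 1 tsp = 7/3 tbsp) × 20/3 ÷ 16 tbsp/cup × 170 g/cup ≈ 165 g
cocoa powder: 30 g × 20/3 ÷ 85 g/cup × 16 tbsp/cup ≈ 38 tbsp
all-purpose flour: 12 oz × 20/3 × 28.35 g/oz ÷ 125 g/cup ≈ 18 cup

chocolate chips: 165 g; cocoa powder: 38 tbsp; all-purpose flour: 18 cup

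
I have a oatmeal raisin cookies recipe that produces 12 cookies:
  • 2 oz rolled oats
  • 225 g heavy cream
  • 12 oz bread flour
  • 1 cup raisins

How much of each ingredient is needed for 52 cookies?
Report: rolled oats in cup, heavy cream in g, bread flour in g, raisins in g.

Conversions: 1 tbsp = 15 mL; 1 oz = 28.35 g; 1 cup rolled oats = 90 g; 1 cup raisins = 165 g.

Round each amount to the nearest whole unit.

rolled oats: 3 cup; heavy cream: 975 g; bread flour: 1474 g; raisins: 715 g

Scaling factor: 52/12 = 13/3.
rolled oats: 2 oz × 13/3 × 28.35 g/oz ÷ 90 g/cup ≈ 3 cup
heavy cream: 225 g × 13/3 = 975 g
bread flour: 12 oz × 13/3 × 28.35 g/oz ≈ 1474 g
raisins: 1 cup × 13/3 × 165 g/cup = 715 g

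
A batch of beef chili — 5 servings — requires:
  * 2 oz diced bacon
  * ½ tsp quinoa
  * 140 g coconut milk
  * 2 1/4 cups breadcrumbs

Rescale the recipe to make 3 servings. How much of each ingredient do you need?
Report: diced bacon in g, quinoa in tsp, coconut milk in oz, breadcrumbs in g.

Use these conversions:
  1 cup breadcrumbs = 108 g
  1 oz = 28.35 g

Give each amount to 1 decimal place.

diced bacon: 34.0 g; quinoa: 0.3 tsp; coconut milk: 3.0 oz; breadcrumbs: 145.8 g

Scaling factor: 3/5 = 0.6.
diced bacon: 2 oz × 3/5 × 28.35 g/oz ≈ 34.0 g
quinoa: 0.5 tsp × 3/5 = 0.3 tsp
coconut milk: 140 g × 3/5 ÷ 28.35 g/oz ≈ 3.0 oz
breadcrumbs: 2.25 cup × 3/5 × 108 g/cup = 145.8 g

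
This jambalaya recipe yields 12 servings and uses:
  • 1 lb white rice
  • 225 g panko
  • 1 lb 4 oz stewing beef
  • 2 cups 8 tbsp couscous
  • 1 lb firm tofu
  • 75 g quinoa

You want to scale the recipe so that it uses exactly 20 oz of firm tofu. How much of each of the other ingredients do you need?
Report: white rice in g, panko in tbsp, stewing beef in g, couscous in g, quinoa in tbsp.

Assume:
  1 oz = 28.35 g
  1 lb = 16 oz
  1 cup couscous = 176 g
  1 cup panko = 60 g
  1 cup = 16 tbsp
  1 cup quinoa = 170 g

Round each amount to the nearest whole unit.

The original recipe has 16 oz of firm tofu, so the scaling factor is 20 ÷ 16 = 5/4 = 1.25.
white rice: 1 lb × 5/4 × 16 oz/lb × 28.35 g/oz = 567 g
panko: 225 g × 5/4 ÷ 60 g/cup × 16 tbsp/cup = 75 tbsp
stewing beef: (1 lb + 4 oz = 1.25 lb) × 5/4 × 16 oz/lb × 28.35 g/oz ≈ 709 g
couscous: (2 cup + 8 tbsp = 2.5 cup) × 5/4 × 176 g/cup = 550 g
quinoa: 75 g × 5/4 ÷ 170 g/cup × 16 tbsp/cup ≈ 9 tbsp

white rice: 567 g; panko: 75 tbsp; stewing beef: 709 g; couscous: 550 g; quinoa: 9 tbsp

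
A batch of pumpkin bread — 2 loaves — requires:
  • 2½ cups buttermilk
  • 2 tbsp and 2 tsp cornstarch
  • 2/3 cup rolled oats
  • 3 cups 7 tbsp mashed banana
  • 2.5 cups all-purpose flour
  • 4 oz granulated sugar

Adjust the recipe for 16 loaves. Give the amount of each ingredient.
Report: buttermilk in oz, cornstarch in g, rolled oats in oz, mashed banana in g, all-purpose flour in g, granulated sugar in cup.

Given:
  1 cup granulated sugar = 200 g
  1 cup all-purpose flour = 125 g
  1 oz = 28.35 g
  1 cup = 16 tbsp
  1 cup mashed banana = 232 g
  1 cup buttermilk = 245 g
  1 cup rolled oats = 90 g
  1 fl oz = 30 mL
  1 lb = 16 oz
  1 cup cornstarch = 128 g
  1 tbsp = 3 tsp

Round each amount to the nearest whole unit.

Scaling factor: 16/2 = 8.
buttermilk: 2.5 cup × 8 × 245 g/cup ÷ 28.35 g/oz ≈ 173 oz
cornstarch: (2 tbsp + 2 tsp = 8/3 tbsp) × 8 ÷ 16 tbsp/cup × 128 g/cup ≈ 171 g
rolled oats: 2/3 cup × 8 × 90 g/cup ÷ 28.35 g/oz ≈ 17 oz
mashed banana: (3 cup + 7 tbsp = 3.4375 cup) × 8 × 232 g/cup = 6380 g
all-purpose flour: 2.5 cup × 8 × 125 g/cup = 2500 g
granulated sugar: 4 oz × 8 × 28.35 g/oz ÷ 200 g/cup ≈ 5 cup

buttermilk: 173 oz; cornstarch: 171 g; rolled oats: 17 oz; mashed banana: 6380 g; all-purpose flour: 2500 g; granulated sugar: 5 cup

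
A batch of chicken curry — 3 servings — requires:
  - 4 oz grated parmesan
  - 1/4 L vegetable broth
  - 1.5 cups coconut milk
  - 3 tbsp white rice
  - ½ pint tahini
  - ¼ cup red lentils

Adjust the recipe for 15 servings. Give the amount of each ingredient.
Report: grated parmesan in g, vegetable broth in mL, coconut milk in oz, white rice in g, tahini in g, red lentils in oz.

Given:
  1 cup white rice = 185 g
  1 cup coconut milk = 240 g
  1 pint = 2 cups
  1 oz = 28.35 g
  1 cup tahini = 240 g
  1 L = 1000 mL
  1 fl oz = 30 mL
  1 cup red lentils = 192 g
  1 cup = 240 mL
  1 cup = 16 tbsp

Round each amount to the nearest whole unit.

grated parmesan: 567 g; vegetable broth: 1250 mL; coconut milk: 63 oz; white rice: 173 g; tahini: 1200 g; red lentils: 8 oz

Scaling factor: 15/3 = 5.
grated parmesan: 4 oz × 5 × 28.35 g/oz = 567 g
vegetable broth: 0.25 L × 5 × 1000 mL/L = 1250 mL
coconut milk: 1.5 cup × 5 × 240 g/cup ÷ 28.35 g/oz ≈ 63 oz
white rice: 3 tbsp × 5 ÷ 16 tbsp/cup × 185 g/cup ≈ 173 g
tahini: 0.5 pint × 5 × 2 cup/pint × 240 g/cup = 1200 g
red lentils: 0.25 cup × 5 × 192 g/cup ÷ 28.35 g/oz ≈ 8 oz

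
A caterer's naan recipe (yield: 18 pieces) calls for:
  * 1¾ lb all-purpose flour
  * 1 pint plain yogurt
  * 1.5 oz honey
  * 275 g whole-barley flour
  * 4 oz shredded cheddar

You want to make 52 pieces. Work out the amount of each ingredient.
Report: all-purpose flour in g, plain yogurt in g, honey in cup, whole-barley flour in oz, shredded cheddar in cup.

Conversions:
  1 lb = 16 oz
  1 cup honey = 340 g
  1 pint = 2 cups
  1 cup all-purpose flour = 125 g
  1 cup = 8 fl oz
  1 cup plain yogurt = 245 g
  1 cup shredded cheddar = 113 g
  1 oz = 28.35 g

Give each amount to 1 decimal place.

Scaling factor: 52/18 = 26/9.
all-purpose flour: 1.75 lb × 26/9 × 16 oz/lb × 28.35 g/oz = 2293.2 g
plain yogurt: 1 pint × 26/9 × 2 cup/pint × 245 g/cup ≈ 1415.6 g
honey: 1.5 oz × 26/9 × 28.35 g/oz ÷ 340 g/cup ≈ 0.4 cup
whole-barley flour: 275 g × 26/9 ÷ 28.35 g/oz ≈ 28.0 oz
shredded cheddar: 4 oz × 26/9 × 28.35 g/oz ÷ 113 g/cup ≈ 2.9 cup

all-purpose flour: 2293.2 g; plain yogurt: 1415.6 g; honey: 0.4 cup; whole-barley flour: 28.0 oz; shredded cheddar: 2.9 cup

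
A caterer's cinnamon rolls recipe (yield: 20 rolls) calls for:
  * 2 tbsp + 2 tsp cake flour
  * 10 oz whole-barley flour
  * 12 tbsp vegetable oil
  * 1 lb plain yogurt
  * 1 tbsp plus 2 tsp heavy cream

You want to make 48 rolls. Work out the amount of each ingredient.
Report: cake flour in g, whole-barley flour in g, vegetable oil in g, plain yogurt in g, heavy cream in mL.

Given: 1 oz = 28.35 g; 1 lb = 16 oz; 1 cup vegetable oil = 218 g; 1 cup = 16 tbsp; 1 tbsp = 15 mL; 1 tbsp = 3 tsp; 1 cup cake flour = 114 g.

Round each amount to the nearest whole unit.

cake flour: 46 g; whole-barley flour: 680 g; vegetable oil: 392 g; plain yogurt: 1089 g; heavy cream: 60 mL

Scaling factor: 48/20 = 12/5 = 2.4.
cake flour: (2 tbsp + 2 tsp = 8/3 tbsp) × 12/5 ÷ 16 tbsp/cup × 114 g/cup ≈ 46 g
whole-barley flour: 10 oz × 12/5 × 28.35 g/oz ≈ 680 g
vegetable oil: 12 tbsp × 12/5 ÷ 16 tbsp/cup × 218 g/cup ≈ 392 g
plain yogurt: 1 lb × 12/5 × 16 oz/lb × 28.35 g/oz ≈ 1089 g
heavy cream: (1 tbsp + 2 tsp = 5/3 tbsp) × 12/5 × 15 mL/tbsp = 60 mL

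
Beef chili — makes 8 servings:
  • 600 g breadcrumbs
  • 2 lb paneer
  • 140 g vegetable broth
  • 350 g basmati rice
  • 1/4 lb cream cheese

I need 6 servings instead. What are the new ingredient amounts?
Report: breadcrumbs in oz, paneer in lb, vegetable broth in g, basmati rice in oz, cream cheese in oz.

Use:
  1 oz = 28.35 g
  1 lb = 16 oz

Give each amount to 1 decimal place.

breadcrumbs: 15.9 oz; paneer: 1.5 lb; vegetable broth: 105.0 g; basmati rice: 9.3 oz; cream cheese: 3.0 oz

Scaling factor: 6/8 = 3/4 = 0.75.
breadcrumbs: 600 g × 3/4 ÷ 28.35 g/oz ≈ 15.9 oz
paneer: 2 lb × 3/4 = 1.5 lb
vegetable broth: 140 g × 3/4 = 105.0 g
basmati rice: 350 g × 3/4 ÷ 28.35 g/oz ≈ 9.3 oz
cream cheese: 0.25 lb × 3/4 × 16 oz/lb = 3.0 oz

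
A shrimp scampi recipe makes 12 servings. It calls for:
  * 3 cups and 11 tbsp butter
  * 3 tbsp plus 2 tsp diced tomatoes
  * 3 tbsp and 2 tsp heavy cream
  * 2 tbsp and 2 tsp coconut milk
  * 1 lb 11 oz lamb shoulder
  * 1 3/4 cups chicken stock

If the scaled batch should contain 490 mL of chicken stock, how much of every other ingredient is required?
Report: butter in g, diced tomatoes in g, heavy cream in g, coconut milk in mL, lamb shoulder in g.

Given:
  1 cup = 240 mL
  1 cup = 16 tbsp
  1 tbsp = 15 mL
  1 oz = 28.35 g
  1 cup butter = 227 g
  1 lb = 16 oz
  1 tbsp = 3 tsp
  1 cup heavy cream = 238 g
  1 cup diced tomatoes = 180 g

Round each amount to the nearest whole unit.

The original recipe has 420 mL of chicken stock, so the scaling factor is 490 ÷ 420 = 7/6.
butter: (3 cup + 11 tbsp = 3.6875 cup) × 7/6 × 227 g/cup ≈ 977 g
diced tomatoes: (3 tbsp + 2 tsp = 11/3 tbsp) × 7/6 ÷ 16 tbsp/cup × 180 g/cup ≈ 48 g
heavy cream: (3 tbsp + 2 tsp = 11/3 tbsp) × 7/6 ÷ 16 tbsp/cup × 238 g/cup ≈ 64 g
coconut milk: (2 tbsp + 2 tsp = 8/3 tbsp) × 7/6 × 15 mL/tbsp ≈ 47 mL
lamb shoulder: (1 lb + 11 oz = 1.6875 lb) × 7/6 × 16 oz/lb × 28.35 g/oz ≈ 893 g

butter: 977 g; diced tomatoes: 48 g; heavy cream: 64 g; coconut milk: 47 mL; lamb shoulder: 893 g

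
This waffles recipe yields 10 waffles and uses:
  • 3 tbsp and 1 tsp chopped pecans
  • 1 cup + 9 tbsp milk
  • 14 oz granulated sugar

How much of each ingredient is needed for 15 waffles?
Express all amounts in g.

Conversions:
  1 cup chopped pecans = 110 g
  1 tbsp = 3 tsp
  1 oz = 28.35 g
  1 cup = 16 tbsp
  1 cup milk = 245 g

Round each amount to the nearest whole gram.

Scaling factor: 15/10 = 3/2 = 1.5.
chopped pecans: (3 tbsp + 1 tsp = 10/3 tbsp) × 3/2 ÷ 16 tbsp/cup × 110 g/cup ≈ 34 g
milk: (1 cup + 9 tbsp = 1.5625 cup) × 3/2 × 245 g/cup ≈ 574 g
granulated sugar: 14 oz × 3/2 × 28.35 g/oz ≈ 595 g

chopped pecans: 34 g; milk: 574 g; granulated sugar: 595 g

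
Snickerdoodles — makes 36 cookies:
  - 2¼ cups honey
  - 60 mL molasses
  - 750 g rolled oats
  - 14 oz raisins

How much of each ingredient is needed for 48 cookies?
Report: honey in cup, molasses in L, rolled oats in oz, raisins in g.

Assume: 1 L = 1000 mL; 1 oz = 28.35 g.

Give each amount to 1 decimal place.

Scaling factor: 48/36 = 4/3.
honey: 2.25 cup × 4/3 = 3.0 cup
molasses: 60 mL × 4/3 ÷ 1000 mL/L ≈ 0.1 L
rolled oats: 750 g × 4/3 ÷ 28.35 g/oz ≈ 35.3 oz
raisins: 14 oz × 4/3 × 28.35 g/oz = 529.2 g

honey: 3.0 cup; molasses: 0.1 L; rolled oats: 35.3 oz; raisins: 529.2 g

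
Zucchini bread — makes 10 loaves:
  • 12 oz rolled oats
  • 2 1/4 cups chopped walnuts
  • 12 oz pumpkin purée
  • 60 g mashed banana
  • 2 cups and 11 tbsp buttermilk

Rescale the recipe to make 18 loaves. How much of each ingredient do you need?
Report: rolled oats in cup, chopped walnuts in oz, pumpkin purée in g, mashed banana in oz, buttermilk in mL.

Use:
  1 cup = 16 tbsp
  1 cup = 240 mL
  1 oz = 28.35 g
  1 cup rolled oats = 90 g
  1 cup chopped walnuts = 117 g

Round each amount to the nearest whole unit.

rolled oats: 7 cup; chopped walnuts: 17 oz; pumpkin purée: 612 g; mashed banana: 4 oz; buttermilk: 1161 mL

Scaling factor: 18/10 = 9/5 = 1.8.
rolled oats: 12 oz × 9/5 × 28.35 g/oz ÷ 90 g/cup ≈ 7 cup
chopped walnuts: 2.25 cup × 9/5 × 117 g/cup ÷ 28.35 g/oz ≈ 17 oz
pumpkin purée: 12 oz × 9/5 × 28.35 g/oz ≈ 612 g
mashed banana: 60 g × 9/5 ÷ 28.35 g/oz ≈ 4 oz
buttermilk: (2 cup + 11 tbsp = 2.6875 cup) × 9/5 × 240 mL/cup = 1161 mL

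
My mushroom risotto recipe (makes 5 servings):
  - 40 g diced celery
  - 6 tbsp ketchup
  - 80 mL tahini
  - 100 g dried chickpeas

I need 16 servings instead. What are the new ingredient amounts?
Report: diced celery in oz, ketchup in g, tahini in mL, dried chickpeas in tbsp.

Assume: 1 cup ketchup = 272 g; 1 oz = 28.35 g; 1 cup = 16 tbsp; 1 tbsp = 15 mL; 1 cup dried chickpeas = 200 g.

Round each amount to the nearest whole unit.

Scaling factor: 16/5 = 3.2.
diced celery: 40 g × 16/5 ÷ 28.35 g/oz ≈ 5 oz
ketchup: 6 tbsp × 16/5 ÷ 16 tbsp/cup × 272 g/cup ≈ 326 g
tahini: 80 mL × 16/5 = 256 mL
dried chickpeas: 100 g × 16/5 ÷ 200 g/cup × 16 tbsp/cup ≈ 26 tbsp

diced celery: 5 oz; ketchup: 326 g; tahini: 256 mL; dried chickpeas: 26 tbsp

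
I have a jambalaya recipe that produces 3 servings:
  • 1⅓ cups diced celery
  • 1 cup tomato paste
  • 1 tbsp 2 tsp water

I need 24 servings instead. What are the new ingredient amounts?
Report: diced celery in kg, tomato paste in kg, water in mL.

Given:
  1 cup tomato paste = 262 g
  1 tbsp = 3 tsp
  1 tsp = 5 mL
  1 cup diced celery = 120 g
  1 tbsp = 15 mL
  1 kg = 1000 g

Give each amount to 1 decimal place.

Scaling factor: 24/3 = 8.
diced celery: 4/3 cup × 8 × 120 g/cup ÷ 1000 g/kg ≈ 1.3 kg
tomato paste: 1 cup × 8 × 262 g/cup ÷ 1000 g/kg ≈ 2.1 kg
water: (1 tbsp + 2 tsp = 5/3 tbsp) × 8 × 15 mL/tbsp = 200.0 mL

diced celery: 1.3 kg; tomato paste: 2.1 kg; water: 200.0 mL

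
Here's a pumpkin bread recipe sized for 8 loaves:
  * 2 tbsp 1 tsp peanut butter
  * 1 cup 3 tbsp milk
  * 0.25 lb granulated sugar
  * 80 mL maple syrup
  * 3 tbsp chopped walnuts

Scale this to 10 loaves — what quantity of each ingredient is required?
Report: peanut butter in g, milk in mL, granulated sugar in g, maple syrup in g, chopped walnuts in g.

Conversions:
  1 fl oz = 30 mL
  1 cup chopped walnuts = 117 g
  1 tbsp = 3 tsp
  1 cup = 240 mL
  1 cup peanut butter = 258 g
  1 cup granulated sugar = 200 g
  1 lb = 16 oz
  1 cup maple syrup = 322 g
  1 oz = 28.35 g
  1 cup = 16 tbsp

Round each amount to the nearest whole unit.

Scaling factor: 10/8 = 5/4 = 1.25.
peanut butter: (2 tbsp + 1 tsp = 7/3 tbsp) × 5/4 ÷ 16 tbsp/cup × 258 g/cup ≈ 47 g
milk: (1 cup + 3 tbsp = 1.1875 cup) × 5/4 × 240 mL/cup ≈ 356 mL
granulated sugar: 0.25 lb × 5/4 × 16 oz/lb × 28.35 g/oz ≈ 142 g
maple syrup: 80 mL × 5/4 ÷ 240 mL/cup × 322 g/cup ≈ 134 g
chopped walnuts: 3 tbsp × 5/4 ÷ 16 tbsp/cup × 117 g/cup ≈ 27 g

peanut butter: 47 g; milk: 356 mL; granulated sugar: 142 g; maple syrup: 134 g; chopped walnuts: 27 g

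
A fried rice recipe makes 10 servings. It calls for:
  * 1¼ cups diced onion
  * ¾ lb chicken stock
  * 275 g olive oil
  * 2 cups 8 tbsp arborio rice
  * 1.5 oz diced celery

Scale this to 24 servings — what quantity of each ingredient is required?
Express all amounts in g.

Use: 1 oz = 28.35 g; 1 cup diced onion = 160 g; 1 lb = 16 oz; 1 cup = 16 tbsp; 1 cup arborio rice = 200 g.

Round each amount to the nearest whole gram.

Scaling factor: 24/10 = 12/5 = 2.4.
diced onion: 1.25 cup × 12/5 × 160 g/cup = 480 g
chicken stock: 0.75 lb × 12/5 × 16 oz/lb × 28.35 g/oz ≈ 816 g
olive oil: 275 g × 12/5 = 660 g
arborio rice: (2 cup + 8 tbsp = 2.5 cup) × 12/5 × 200 g/cup = 1200 g
diced celery: 1.5 oz × 12/5 × 28.35 g/oz ≈ 102 g

diced onion: 480 g; chicken stock: 816 g; olive oil: 660 g; arborio rice: 1200 g; diced celery: 102 g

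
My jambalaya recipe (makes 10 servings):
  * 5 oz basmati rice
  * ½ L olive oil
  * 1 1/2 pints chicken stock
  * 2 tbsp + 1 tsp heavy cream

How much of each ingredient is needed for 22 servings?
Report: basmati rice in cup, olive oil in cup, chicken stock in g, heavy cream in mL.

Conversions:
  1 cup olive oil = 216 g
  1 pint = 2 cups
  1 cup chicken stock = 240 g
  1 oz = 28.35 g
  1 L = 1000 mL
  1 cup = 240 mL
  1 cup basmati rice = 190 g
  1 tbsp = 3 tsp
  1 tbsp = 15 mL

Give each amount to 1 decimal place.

basmati rice: 1.6 cup; olive oil: 4.6 cup; chicken stock: 1584.0 g; heavy cream: 77.0 mL

Scaling factor: 22/10 = 11/5 = 2.2.
basmati rice: 5 oz × 11/5 × 28.35 g/oz ÷ 190 g/cup ≈ 1.6 cup
olive oil: 0.5 L × 11/5 × 1000 mL/L ÷ 240 mL/cup ≈ 4.6 cup
chicken stock: 1.5 pint × 11/5 × 2 cup/pint × 240 g/cup = 1584.0 g
heavy cream: (2 tbsp + 1 tsp = 7/3 tbsp) × 11/5 × 15 mL/tbsp = 77.0 mL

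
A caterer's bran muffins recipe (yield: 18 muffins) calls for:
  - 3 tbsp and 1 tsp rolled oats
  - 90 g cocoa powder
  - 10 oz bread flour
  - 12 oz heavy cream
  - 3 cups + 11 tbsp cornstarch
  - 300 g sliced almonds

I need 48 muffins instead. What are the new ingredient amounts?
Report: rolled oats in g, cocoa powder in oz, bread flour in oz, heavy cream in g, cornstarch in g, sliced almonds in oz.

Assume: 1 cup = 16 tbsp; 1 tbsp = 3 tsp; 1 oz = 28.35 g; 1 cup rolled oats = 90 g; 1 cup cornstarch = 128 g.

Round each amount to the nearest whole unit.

Scaling factor: 48/18 = 8/3.
rolled oats: (3 tbsp + 1 tsp = 10/3 tbsp) × 8/3 ÷ 16 tbsp/cup × 90 g/cup = 50 g
cocoa powder: 90 g × 8/3 ÷ 28.35 g/oz ≈ 8 oz
bread flour: 10 oz × 8/3 ≈ 27 oz
heavy cream: 12 oz × 8/3 × 28.35 g/oz ≈ 907 g
cornstarch: (3 cup + 11 tbsp = 3.6875 cup) × 8/3 × 128 g/cup ≈ 1259 g
sliced almonds: 300 g × 8/3 ÷ 28.35 g/oz ≈ 28 oz

rolled oats: 50 g; cocoa powder: 8 oz; bread flour: 27 oz; heavy cream: 907 g; cornstarch: 1259 g; sliced almonds: 28 oz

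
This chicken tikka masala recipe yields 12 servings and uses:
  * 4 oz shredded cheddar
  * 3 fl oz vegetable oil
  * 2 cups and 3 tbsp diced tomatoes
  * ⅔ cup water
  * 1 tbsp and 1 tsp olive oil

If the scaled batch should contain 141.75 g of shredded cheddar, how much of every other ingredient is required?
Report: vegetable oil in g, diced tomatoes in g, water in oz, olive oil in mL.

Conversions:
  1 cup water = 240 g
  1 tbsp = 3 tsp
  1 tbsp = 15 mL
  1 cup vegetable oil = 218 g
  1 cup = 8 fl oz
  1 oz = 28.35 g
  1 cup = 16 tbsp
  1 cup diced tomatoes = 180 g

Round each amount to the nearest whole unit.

vegetable oil: 102 g; diced tomatoes: 492 g; water: 7 oz; olive oil: 25 mL

The original recipe has 113.4 g of shredded cheddar, so the scaling factor is 141.75 ÷ 113.4 = 5/4 = 1.25.
vegetable oil: 3 fl oz × 5/4 ÷ 8 fl oz/cup × 218 g/cup ≈ 102 g
diced tomatoes: (2 cup + 3 tbsp = 2.1875 cup) × 5/4 × 180 g/cup ≈ 492 g
water: 2/3 cup × 5/4 × 240 g/cup ÷ 28.35 g/oz ≈ 7 oz
olive oil: (1 tbsp + 1 tsp = 4/3 tbsp) × 5/4 × 15 mL/tbsp = 25 mL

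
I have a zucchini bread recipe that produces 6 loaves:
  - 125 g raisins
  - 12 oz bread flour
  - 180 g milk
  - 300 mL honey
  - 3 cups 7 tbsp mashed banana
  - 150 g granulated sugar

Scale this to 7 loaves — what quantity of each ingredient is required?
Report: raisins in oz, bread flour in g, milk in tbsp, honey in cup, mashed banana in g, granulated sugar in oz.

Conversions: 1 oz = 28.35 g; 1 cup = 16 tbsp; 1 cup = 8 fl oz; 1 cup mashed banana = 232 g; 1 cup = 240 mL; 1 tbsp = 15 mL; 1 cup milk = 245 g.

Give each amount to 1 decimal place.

Scaling factor: 7/6.
raisins: 125 g × 7/6 ÷ 28.35 g/oz ≈ 5.1 oz
bread flour: 12 oz × 7/6 × 28.35 g/oz = 396.9 g
milk: 180 g × 7/6 ÷ 245 g/cup × 16 tbsp/cup ≈ 13.7 tbsp
honey: 300 mL × 7/6 ÷ 240 mL/cup ≈ 1.5 cup
mashed banana: (3 cup + 7 tbsp = 3.4375 cup) × 7/6 × 232 g/cup ≈ 930.4 g
granulated sugar: 150 g × 7/6 ÷ 28.35 g/oz ≈ 6.2 oz

raisins: 5.1 oz; bread flour: 396.9 g; milk: 13.7 tbsp; honey: 1.5 cup; mashed banana: 930.4 g; granulated sugar: 6.2 oz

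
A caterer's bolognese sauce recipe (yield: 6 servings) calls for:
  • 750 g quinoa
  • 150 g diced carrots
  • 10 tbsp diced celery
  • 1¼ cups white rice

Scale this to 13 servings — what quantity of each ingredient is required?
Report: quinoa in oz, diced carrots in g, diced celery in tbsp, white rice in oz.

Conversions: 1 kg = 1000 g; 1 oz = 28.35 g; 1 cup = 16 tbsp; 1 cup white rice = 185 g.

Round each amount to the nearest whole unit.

Scaling factor: 13/6.
quinoa: 750 g × 13/6 ÷ 28.35 g/oz ≈ 57 oz
diced carrots: 150 g × 13/6 = 325 g
diced celery: 10 tbsp × 13/6 ≈ 22 tbsp
white rice: 1.25 cup × 13/6 × 185 g/cup ÷ 28.35 g/oz ≈ 18 oz

quinoa: 57 oz; diced carrots: 325 g; diced celery: 22 tbsp; white rice: 18 oz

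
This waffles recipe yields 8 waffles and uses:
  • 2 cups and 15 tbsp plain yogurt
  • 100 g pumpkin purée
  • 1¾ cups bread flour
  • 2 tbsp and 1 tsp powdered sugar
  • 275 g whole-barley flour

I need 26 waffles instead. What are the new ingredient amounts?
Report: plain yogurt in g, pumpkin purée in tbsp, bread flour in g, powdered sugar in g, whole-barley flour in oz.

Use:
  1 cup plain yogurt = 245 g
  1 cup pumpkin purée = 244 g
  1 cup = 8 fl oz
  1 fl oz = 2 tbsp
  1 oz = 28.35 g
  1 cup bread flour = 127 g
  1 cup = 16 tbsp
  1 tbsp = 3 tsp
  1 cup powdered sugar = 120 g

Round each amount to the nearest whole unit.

plain yogurt: 2339 g; pumpkin purée: 21 tbsp; bread flour: 722 g; powdered sugar: 57 g; whole-barley flour: 32 oz

Scaling factor: 26/8 = 13/4 = 3.25.
plain yogurt: (2 cup + 15 tbsp = 2.9375 cup) × 13/4 × 245 g/cup ≈ 2339 g
pumpkin purée: 100 g × 13/4 ÷ 244 g/cup × 16 tbsp/cup ≈ 21 tbsp
bread flour: 1.75 cup × 13/4 × 127 g/cup ≈ 722 g
powdered sugar: (2 tbsp + 1 tsp = 7/3 tbsp) × 13/4 ÷ 16 tbsp/cup × 120 g/cup ≈ 57 g
whole-barley flour: 275 g × 13/4 ÷ 28.35 g/oz ≈ 32 oz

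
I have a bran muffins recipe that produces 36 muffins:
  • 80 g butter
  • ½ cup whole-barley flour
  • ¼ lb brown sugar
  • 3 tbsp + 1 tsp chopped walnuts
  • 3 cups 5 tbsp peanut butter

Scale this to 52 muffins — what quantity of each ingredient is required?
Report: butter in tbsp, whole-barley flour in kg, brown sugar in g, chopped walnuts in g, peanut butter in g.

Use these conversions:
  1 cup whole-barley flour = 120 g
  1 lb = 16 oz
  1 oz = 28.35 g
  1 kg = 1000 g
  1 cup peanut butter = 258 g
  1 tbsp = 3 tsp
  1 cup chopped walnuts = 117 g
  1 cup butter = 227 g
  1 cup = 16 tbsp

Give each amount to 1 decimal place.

butter: 8.1 tbsp; whole-barley flour: 0.1 kg; brown sugar: 163.8 g; chopped walnuts: 35.2 g; peanut butter: 1234.5 g

Scaling factor: 52/36 = 13/9.
butter: 80 g × 13/9 ÷ 227 g/cup × 16 tbsp/cup ≈ 8.1 tbsp
whole-barley flour: 0.5 cup × 13/9 × 120 g/cup ÷ 1000 g/kg ≈ 0.1 kg
brown sugar: 0.25 lb × 13/9 × 16 oz/lb × 28.35 g/oz = 163.8 g
chopped walnuts: (3 tbsp + 1 tsp = 10/3 tbsp) × 13/9 ÷ 16 tbsp/cup × 117 g/cup ≈ 35.2 g
peanut butter: (3 cup + 5 tbsp = 3.3125 cup) × 13/9 × 258 g/cup ≈ 1234.5 g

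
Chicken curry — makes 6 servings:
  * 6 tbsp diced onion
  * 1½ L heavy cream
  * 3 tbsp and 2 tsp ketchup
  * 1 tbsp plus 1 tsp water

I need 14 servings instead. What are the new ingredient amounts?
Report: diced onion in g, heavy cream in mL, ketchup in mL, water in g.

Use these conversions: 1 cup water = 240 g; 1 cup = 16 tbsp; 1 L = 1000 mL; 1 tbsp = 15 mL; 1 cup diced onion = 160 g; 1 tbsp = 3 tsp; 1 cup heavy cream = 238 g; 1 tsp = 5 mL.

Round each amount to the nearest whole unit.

Scaling factor: 14/6 = 7/3.
diced onion: 6 tbsp × 7/3 ÷ 16 tbsp/cup × 160 g/cup = 140 g
heavy cream: 1.5 L × 7/3 × 1000 mL/L = 3500 mL
ketchup: (3 tbsp + 2 tsp = 11/3 tbsp) × 7/3 × 15 mL/tbsp ≈ 128 mL
water: (1 tbsp + 1 tsp = 4/3 tbsp) × 7/3 ÷ 16 tbsp/cup × 240 g/cup ≈ 47 g

diced onion: 140 g; heavy cream: 3500 mL; ketchup: 128 mL; water: 47 g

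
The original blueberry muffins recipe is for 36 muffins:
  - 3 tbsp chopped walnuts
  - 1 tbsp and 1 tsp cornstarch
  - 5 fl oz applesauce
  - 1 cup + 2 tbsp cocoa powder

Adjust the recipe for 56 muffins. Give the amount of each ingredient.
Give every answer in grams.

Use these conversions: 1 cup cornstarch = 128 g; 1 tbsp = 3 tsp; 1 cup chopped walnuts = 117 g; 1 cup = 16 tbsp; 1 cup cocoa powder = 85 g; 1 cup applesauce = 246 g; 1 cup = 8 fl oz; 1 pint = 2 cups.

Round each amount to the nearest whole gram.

Scaling factor: 56/36 = 14/9.
chopped walnuts: 3 tbsp × 14/9 ÷ 16 tbsp/cup × 117 g/cup ≈ 34 g
cornstarch: (1 tbsp + 1 tsp = 4/3 tbsp) × 14/9 ÷ 16 tbsp/cup × 128 g/cup ≈ 17 g
applesauce: 5 fl oz × 14/9 ÷ 8 fl oz/cup × 246 g/cup ≈ 239 g
cocoa powder: (1 cup + 2 tbsp = 1.125 cup) × 14/9 × 85 g/cup ≈ 149 g

chopped walnuts: 34 g; cornstarch: 17 g; applesauce: 239 g; cocoa powder: 149 g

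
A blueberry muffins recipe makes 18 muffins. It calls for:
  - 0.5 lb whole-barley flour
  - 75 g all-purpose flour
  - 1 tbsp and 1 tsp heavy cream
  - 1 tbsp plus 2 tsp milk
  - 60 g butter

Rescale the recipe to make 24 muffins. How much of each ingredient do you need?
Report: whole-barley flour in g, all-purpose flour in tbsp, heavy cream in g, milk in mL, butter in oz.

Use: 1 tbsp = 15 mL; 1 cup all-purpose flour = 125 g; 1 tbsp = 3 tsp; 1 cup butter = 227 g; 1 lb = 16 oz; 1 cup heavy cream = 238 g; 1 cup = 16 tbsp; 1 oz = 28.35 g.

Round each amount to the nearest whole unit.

Scaling factor: 24/18 = 4/3.
whole-barley flour: 0.5 lb × 4/3 × 16 oz/lb × 28.35 g/oz ≈ 302 g
all-purpose flour: 75 g × 4/3 ÷ 125 g/cup × 16 tbsp/cup ≈ 13 tbsp
heavy cream: (1 tbsp + 1 tsp = 4/3 tbsp) × 4/3 ÷ 16 tbsp/cup × 238 g/cup ≈ 26 g
milk: (1 tbsp + 2 tsp = 5/3 tbsp) × 4/3 × 15 mL/tbsp ≈ 33 mL
butter: 60 g × 4/3 ÷ 28.35 g/oz ≈ 3 oz

whole-barley flour: 302 g; all-purpose flour: 13 tbsp; heavy cream: 26 g; milk: 33 mL; butter: 3 oz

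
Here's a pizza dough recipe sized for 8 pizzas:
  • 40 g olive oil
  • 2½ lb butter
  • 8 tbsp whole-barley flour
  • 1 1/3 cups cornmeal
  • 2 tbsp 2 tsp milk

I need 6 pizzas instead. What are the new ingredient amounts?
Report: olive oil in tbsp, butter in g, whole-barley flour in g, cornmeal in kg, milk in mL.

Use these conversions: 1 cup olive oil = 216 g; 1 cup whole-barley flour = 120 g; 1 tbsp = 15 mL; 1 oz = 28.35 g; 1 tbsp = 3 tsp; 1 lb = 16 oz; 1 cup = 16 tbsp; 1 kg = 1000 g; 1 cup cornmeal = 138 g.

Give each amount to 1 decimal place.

olive oil: 2.2 tbsp; butter: 850.5 g; whole-barley flour: 45.0 g; cornmeal: 0.1 kg; milk: 30.0 mL

Scaling factor: 6/8 = 3/4 = 0.75.
olive oil: 40 g × 3/4 ÷ 216 g/cup × 16 tbsp/cup ≈ 2.2 tbsp
butter: 2.5 lb × 3/4 × 16 oz/lb × 28.35 g/oz = 850.5 g
whole-barley flour: 8 tbsp × 3/4 ÷ 16 tbsp/cup × 120 g/cup = 45.0 g
cornmeal: 4/3 cup × 3/4 × 138 g/cup ÷ 1000 g/kg ≈ 0.1 kg
milk: (2 tbsp + 2 tsp = 8/3 tbsp) × 3/4 × 15 mL/tbsp = 30.0 mL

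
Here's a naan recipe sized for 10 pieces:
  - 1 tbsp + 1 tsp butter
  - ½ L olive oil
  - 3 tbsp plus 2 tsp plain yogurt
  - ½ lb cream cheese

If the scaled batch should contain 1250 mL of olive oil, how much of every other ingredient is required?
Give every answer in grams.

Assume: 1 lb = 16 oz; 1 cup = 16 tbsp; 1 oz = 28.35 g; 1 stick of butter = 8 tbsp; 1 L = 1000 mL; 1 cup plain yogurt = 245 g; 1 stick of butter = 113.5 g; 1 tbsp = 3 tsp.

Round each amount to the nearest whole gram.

butter: 47 g; plain yogurt: 140 g; cream cheese: 567 g

The original recipe has 500 mL of olive oil, so the scaling factor is 1250 ÷ 500 = 5/2 = 2.5.
butter: (1 tbsp + 1 tsp = 4/3 tbsp) × 5/2 ÷ 8 tbsp/stick × 113.5 g/stick ≈ 47 g
plain yogurt: (3 tbsp + 2 tsp = 11/3 tbsp) × 5/2 ÷ 16 tbsp/cup × 245 g/cup ≈ 140 g
cream cheese: 0.5 lb × 5/2 × 16 oz/lb × 28.35 g/oz = 567 g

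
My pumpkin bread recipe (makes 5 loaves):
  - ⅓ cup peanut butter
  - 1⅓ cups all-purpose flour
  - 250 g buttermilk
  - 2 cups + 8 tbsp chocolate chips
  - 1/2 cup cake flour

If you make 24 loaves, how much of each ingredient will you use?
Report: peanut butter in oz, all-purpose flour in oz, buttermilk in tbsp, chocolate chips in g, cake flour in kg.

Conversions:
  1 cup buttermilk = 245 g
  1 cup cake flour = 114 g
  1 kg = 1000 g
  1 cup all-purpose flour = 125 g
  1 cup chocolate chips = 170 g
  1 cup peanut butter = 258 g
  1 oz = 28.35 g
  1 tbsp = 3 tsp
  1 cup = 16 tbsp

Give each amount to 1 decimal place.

peanut butter: 14.6 oz; all-purpose flour: 28.2 oz; buttermilk: 78.4 tbsp; chocolate chips: 2040.0 g; cake flour: 0.3 kg

Scaling factor: 24/5 = 4.8.
peanut butter: 1/3 cup × 24/5 × 258 g/cup ÷ 28.35 g/oz ≈ 14.6 oz
all-purpose flour: 4/3 cup × 24/5 × 125 g/cup ÷ 28.35 g/oz ≈ 28.2 oz
buttermilk: 250 g × 24/5 ÷ 245 g/cup × 16 tbsp/cup ≈ 78.4 tbsp
chocolate chips: (2 cup + 8 tbsp = 2.5 cup) × 24/5 × 170 g/cup = 2040.0 g
cake flour: 0.5 cup × 24/5 × 114 g/cup ÷ 1000 g/kg ≈ 0.3 kg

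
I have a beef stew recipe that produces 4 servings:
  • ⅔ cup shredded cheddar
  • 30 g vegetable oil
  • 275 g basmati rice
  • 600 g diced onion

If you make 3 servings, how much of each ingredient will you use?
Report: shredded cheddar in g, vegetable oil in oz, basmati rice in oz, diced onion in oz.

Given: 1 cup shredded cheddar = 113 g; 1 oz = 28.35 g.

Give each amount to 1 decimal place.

shredded cheddar: 56.5 g; vegetable oil: 0.8 oz; basmati rice: 7.3 oz; diced onion: 15.9 oz

Scaling factor: 3/4 = 0.75.
shredded cheddar: 2/3 cup × 3/4 × 113 g/cup = 56.5 g
vegetable oil: 30 g × 3/4 ÷ 28.35 g/oz ≈ 0.8 oz
basmati rice: 275 g × 3/4 ÷ 28.35 g/oz ≈ 7.3 oz
diced onion: 600 g × 3/4 ÷ 28.35 g/oz ≈ 15.9 oz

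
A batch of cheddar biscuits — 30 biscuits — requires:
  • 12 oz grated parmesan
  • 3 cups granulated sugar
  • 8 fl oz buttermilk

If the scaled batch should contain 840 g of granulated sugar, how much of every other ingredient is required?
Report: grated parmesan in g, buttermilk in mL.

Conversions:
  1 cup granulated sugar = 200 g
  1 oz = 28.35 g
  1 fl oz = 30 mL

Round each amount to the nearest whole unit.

The original recipe has 600 g of granulated sugar, so the scaling factor is 840 ÷ 600 = 7/5 = 1.4.
grated parmesan: 12 oz × 7/5 × 28.35 g/oz ≈ 476 g
buttermilk: 8 fl oz × 7/5 × 30 mL/fl oz = 336 mL

grated parmesan: 476 g; buttermilk: 336 mL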